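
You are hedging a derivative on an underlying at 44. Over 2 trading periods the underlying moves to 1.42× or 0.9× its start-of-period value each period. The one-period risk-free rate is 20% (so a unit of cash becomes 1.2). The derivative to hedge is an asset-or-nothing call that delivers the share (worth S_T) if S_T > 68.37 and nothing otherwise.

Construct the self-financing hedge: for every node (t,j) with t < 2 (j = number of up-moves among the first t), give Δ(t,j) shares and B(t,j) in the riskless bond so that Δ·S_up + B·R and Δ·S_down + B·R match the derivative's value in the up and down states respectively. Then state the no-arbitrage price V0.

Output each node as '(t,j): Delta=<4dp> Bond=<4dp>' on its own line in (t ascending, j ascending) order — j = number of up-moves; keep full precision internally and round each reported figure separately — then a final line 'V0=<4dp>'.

Under the risk-neutral measure, an up-move has probability p* = (R−d)/(u−d) = 0.5769 and values discount at R = 1.2.
Terminal payoffs: V(2,0)=0.0000, V(2,1)=0.0000, V(2,2)=88.7216
  t=1,j=0: stock 39.6000 → up 56.2320 (V=0.0000), down 35.6400 (V=0.0000). Price 0.0000; hedge Δ=0.0000, bond B=0.0000.
  t=1,j=1: stock 62.4800 → up 88.7216 (V=88.7216), down 56.2320 (V=0.0000). Price 42.6546; hedge Δ=2.7308, bond B=-127.9638.
  t=0,j=0: stock 44.0000 → up 62.4800 (V=42.6546), down 39.6000 (V=0.0000). Price 20.5070; hedge Δ=1.8643, bond B=-61.5211.
Root portfolio cost Δ·44+B reproduces V0=20.5070.

(0,0): Delta=1.8643 Bond=-61.5211
(1,0): Delta=0.0000 Bond=0.0000
(1,1): Delta=2.7308 Bond=-127.9638
V0=20.5070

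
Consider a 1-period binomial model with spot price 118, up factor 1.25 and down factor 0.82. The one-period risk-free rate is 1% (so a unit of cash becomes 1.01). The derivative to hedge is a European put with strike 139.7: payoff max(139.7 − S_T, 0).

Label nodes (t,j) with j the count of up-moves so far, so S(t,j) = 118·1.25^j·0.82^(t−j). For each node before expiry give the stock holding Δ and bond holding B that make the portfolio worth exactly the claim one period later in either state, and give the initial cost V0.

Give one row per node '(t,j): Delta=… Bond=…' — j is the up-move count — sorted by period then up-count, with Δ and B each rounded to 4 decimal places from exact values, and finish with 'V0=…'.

(0,0): Delta=-0.8463 Bond=123.5897
V0=23.7292

Since d<R<u, set p* = (R−d)/(u−d) = 0.4419; price each node as the discounted p*-expectation of its children.
Payoff layer (t=1): V(1,0)=42.9400, V(1,1)=0.0000
(0,0): S=118.0000. Δ = (V_up−V_dn)/(S_up−S_dn) = (0.0000−42.9400)/(147.5000−96.7600) = -0.8463. V = [p*·0.0000 + (1−p*)·42.9400]/1.01 = 23.7292. B = V − Δ·S = 123.5897.
Each (Δ,B) replicates both successor values, so the strategy is self-financing and V0 is arbitrage-free.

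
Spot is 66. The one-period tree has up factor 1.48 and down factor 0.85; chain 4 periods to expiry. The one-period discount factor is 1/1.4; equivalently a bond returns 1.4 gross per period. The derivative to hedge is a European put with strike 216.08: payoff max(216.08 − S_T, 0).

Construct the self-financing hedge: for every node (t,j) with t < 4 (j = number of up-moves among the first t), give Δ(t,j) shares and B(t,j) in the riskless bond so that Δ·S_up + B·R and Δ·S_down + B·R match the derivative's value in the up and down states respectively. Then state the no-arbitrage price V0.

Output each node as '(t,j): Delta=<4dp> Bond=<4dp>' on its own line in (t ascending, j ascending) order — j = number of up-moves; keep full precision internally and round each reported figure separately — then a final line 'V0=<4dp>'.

Under the risk-neutral measure, an up-move has probability p* = (R−d)/(u−d) = 0.8730 and values discount at R = 1.4.
At expiry t=4: V(4,0)=181.6276, V(4,1)=156.0923, V(4,2)=111.6308, V(4,3)=34.2155, V(4,4)=0.0000
Node (3,0) S=40.5322: V=(p*·156.0923+(1−p*)·181.6276)/1.4=113.8106; Δ=(156.0923−181.6276)/(59.9877−34.4524)=-1.0000; B=V−Δ·S=154.3429
Node (3,1) S=70.5738: V=(p*·111.6308+(1−p*)·156.0923)/1.4=83.7691; Δ=(111.6308−156.0923)/(104.4492−59.9877)=-1.0000; B=V−Δ·S=154.3429
Node (3,2) S=122.8814: V=(p*·34.2155+(1−p*)·111.6308)/1.4=31.4614; Δ=(34.2155−111.6308)/(181.8645−104.4492)=-1.0000; B=V−Δ·S=154.3429
Node (3,3) S=213.9583: V=(p*·0.0000+(1−p*)·34.2155)/1.4=3.1034; Δ=(0.0000−34.2155)/(316.6582−181.8645)=-0.2538; B=V−Δ·S=57.4137
Node (2,0) S=47.6850: V=(p*·83.7691+(1−p*)·113.8106)/1.4=62.5599; Δ=(83.7691−113.8106)/(70.5738−40.5322)=-1.0000; B=V−Δ·S=110.2449
Node (2,1) S=83.0280: V=(p*·31.4614+(1−p*)·83.7691)/1.4=27.2169; Δ=(31.4614−83.7691)/(122.8814−70.5738)=-1.0000; B=V−Δ·S=110.2449
Node (2,2) S=144.5664: V=(p*·3.1034+(1−p*)·31.4614)/1.4=4.7889; Δ=(3.1034−31.4614)/(213.9583−122.8814)=-0.3114; B=V−Δ·S=49.8016
Node (1,0) S=56.1000: V=(p*·27.2169+(1−p*)·62.5599)/1.4=22.6464; Δ=(27.2169−62.5599)/(83.0280−47.6850)=-1.0000; B=V−Δ·S=78.7464
Node (1,1) S=97.6800: V=(p*·4.7889+(1−p*)·27.2169)/1.4=5.4549; Δ=(4.7889−27.2169)/(144.5664−83.0280)=-0.3645; B=V−Δ·S=41.0549
Node (0,0) S=66.0000: V=(p*·5.4549+(1−p*)·22.6464)/1.4=5.4557; Δ=(5.4549−22.6464)/(97.6800−56.1000)=-0.4135; B=V−Δ·S=32.7437
Root portfolio cost Δ·66+B reproduces V0=5.4557.

(0,0): Delta=-0.4135 Bond=32.7437
(1,0): Delta=-1.0000 Bond=78.7464
(1,1): Delta=-0.3645 Bond=41.0549
(2,0): Delta=-1.0000 Bond=110.2449
(2,1): Delta=-1.0000 Bond=110.2449
(2,2): Delta=-0.3114 Bond=49.8016
(3,0): Delta=-1.0000 Bond=154.3429
(3,1): Delta=-1.0000 Bond=154.3429
(3,2): Delta=-1.0000 Bond=154.3429
(3,3): Delta=-0.2538 Bond=57.4137
V0=5.4557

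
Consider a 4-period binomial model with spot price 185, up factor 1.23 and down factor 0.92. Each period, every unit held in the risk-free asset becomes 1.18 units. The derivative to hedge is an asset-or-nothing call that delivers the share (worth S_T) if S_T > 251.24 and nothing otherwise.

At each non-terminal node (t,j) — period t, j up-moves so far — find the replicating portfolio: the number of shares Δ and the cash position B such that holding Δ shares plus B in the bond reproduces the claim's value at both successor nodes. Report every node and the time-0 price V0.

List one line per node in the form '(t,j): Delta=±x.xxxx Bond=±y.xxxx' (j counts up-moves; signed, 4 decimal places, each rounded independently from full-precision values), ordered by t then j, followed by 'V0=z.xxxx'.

(0,0): Delta=1.8123 Bond=-165.0159
(1,0): Delta=3.0326 Bond=-402.4188
(1,1): Delta=1.6367 Bond=-154.7765
(2,0): Delta=0.0000 Bond=0.0000
(2,1): Delta=3.4688 Bond=-566.1724
(2,2): Delta=1.3732 Bond=-108.8793
(3,0): Delta=0.0000 Bond=0.0000
(3,1): Delta=0.0000 Bond=0.0000
(3,2): Delta=3.9677 Bond=-796.5610
(3,3): Delta=1.0000 Bond=0.0000
V0=170.2513

Risk-neutral probability p* = (R−d)/(u−d) = (1.18−0.92)/(1.23−0.92) = 0.8387.
Payoff layer (t=4): V(4,0)=0.0000, V(4,1)=0.0000, V(4,2)=0.0000, V(4,3)=316.7196, V(4,4)=423.4403
(3,0): S=144.0573. Δ = (V_up−V_dn)/(S_up−S_dn) = (0.0000−0.0000)/(177.1905−132.5327) = 0.0000. V = [p*·0.0000 + (1−p*)·0.0000]/1.18 = 0.0000. B = V − Δ·S = 0.0000.
(3,1): S=192.5983. Δ = (V_up−V_dn)/(S_up−S_dn) = (0.0000−0.0000)/(236.8959−177.1905) = 0.0000. V = [p*·0.0000 + (1−p*)·0.0000]/1.18 = 0.0000. B = V − Δ·S = 0.0000.
(3,2): S=257.4956. Δ = (V_up−V_dn)/(S_up−S_dn) = (316.7196−0.0000)/(316.7196−236.8959) = 3.9677. V = [p*·316.7196 + (1−p*)·0.0000]/1.18 = 225.1151. B = V − Δ·S = -796.5610.
(3,3): S=344.2604. Δ = (V_up−V_dn)/(S_up−S_dn) = (423.4403−316.7196)/(423.4403−316.7196) = 1.0000. V = [p*·423.4403 + (1−p*)·316.7196]/1.18 = 344.2604. B = V − Δ·S = 0.0000.
(2,0): S=156.5840. Δ = (V_up−V_dn)/(S_up−S_dn) = (0.0000−0.0000)/(192.5983−144.0573) = 0.0000. V = [p*·0.0000 + (1−p*)·0.0000]/1.18 = 0.0000. B = V − Δ·S = 0.0000.
(2,1): S=209.3460. Δ = (V_up−V_dn)/(S_up−S_dn) = (225.1151−0.0000)/(257.4956−192.5983) = 3.4688. V = [p*·225.1151 + (1−p*)·0.0000]/1.18 = 160.0052. B = V − Δ·S = -566.1724.
(2,2): S=279.8865. Δ = (V_up−V_dn)/(S_up−S_dn) = (344.2604−225.1151)/(344.2604−257.4956) = 1.3732. V = [p*·344.2604 + (1−p*)·225.1151]/1.18 = 275.4605. B = V − Δ·S = -108.8793.
(1,0): S=170.2000. Δ = (V_up−V_dn)/(S_up−S_dn) = (160.0052−0.0000)/(209.3460−156.5840) = 3.0326. V = [p*·160.0052 + (1−p*)·0.0000]/1.18 = 113.7271. B = V − Δ·S = -402.4188.
(1,1): S=227.5500. Δ = (V_up−V_dn)/(S_up−S_dn) = (275.4605−160.0052)/(279.8865−209.3460) = 1.6367. V = [p*·275.4605 + (1−p*)·160.0052]/1.18 = 217.6599. B = V − Δ·S = -154.7765.
(0,0): S=185.0000. Δ = (V_up−V_dn)/(S_up−S_dn) = (217.6599−113.7271)/(227.5500−170.2000) = 1.8123. V = [p*·217.6599 + (1−p*)·113.7271]/1.18 = 170.2513. B = V − Δ·S = -165.0159.
Check: Δ(0,0)·S0 + B(0,0) = 170.2513 = V0.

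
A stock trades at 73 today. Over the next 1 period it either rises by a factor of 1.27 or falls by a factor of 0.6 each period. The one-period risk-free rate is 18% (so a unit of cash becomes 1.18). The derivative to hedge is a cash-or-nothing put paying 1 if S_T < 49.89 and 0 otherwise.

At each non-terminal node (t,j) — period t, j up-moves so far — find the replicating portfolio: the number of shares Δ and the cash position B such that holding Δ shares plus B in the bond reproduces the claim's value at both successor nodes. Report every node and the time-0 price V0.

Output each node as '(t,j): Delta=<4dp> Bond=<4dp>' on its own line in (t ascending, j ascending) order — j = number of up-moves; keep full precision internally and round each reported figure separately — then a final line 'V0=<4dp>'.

(0,0): Delta=-0.0204 Bond=1.6064
V0=0.1138

No-arbitrage ⇒ martingale measure with p* = (R−d)/(u−d) = 0.8657.
Terminal payoffs: V(1,0)=1.0000, V(1,1)=0.0000
(0,0): S=73.0000. Δ = (V_up−V_dn)/(S_up−S_dn) = (0.0000−1.0000)/(92.7100−43.8000) = -0.0204. V = [p*·0.0000 + (1−p*)·1.0000]/1.18 = 0.1138. B = V − Δ·S = 1.6064.
Root portfolio cost Δ·73+B reproduces V0=0.1138.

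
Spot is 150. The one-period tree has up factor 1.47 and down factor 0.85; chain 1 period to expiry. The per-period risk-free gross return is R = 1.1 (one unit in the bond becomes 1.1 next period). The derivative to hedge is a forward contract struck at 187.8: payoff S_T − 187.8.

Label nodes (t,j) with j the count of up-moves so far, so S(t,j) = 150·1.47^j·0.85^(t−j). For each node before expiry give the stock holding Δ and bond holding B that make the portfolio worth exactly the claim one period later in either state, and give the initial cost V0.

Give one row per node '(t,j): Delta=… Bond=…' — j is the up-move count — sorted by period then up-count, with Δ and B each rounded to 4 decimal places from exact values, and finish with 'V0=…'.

Risk-neutral probability p* = (R−d)/(u−d) = (1.1−0.85)/(1.47−0.85) = 0.4032.
Payoff layer (t=1): V(1,0)=-60.3000, V(1,1)=32.7000
Node (0,0) S=150.0000: V=(p*·32.7000+(1−p*)·-60.3000)/1.1=-20.7273; Δ=(32.7000−-60.3000)/(220.5000−127.5000)=1.0000; B=V−Δ·S=-170.7273
Self-financing check: at every node Δ·S+B equals the discounted successor values.

(0,0): Delta=1.0000 Bond=-170.7273
V0=-20.7273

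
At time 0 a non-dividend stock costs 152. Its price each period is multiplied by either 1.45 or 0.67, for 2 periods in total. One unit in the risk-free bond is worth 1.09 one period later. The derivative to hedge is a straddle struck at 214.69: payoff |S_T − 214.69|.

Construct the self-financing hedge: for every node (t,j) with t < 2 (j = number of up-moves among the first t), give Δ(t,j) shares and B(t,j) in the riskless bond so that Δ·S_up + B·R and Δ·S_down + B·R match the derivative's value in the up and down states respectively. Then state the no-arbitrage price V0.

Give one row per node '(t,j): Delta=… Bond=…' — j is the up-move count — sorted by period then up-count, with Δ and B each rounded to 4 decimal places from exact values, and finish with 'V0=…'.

(0,0): Delta=-0.1259 Bond=99.0334
(1,0): Delta=-1.0000 Bond=196.9633
(1,1): Delta=0.2203 Bond=31.6462
V0=79.8944

Risk-neutral probability p* = (R−d)/(u−d) = (1.09−0.67)/(1.45−0.67) = 0.5385.
Terminal payoffs: V(2,0)=146.4572, V(2,1)=67.0220, V(2,2)=104.8900
  t=1,j=0: stock 101.8400 → up 147.6680 (V=67.0220), down 68.2328 (V=146.4572). Price 95.1233; hedge Δ=-1.0000, bond B=196.9633.
  t=1,j=1: stock 220.4000 → up 319.5800 (V=104.8900), down 147.6680 (V=67.0220). Price 80.1949; hedge Δ=0.2203, bond B=31.6462.
  t=0,j=0: stock 152.0000 → up 220.4000 (V=80.1949), down 101.8400 (V=95.1233). Price 79.8944; hedge Δ=-0.1259, bond B=99.0334.
Check: Δ(0,0)·S0 + B(0,0) = 79.8944 = V0.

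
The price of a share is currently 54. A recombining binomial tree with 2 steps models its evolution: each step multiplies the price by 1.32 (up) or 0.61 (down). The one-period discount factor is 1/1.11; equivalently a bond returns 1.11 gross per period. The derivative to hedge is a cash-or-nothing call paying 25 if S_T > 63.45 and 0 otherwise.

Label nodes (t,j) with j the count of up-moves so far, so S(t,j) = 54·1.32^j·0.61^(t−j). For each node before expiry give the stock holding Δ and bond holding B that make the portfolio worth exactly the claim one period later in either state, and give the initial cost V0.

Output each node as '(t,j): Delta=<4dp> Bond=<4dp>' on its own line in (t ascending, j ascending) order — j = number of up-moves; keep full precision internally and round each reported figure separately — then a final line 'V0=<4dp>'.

No-arbitrage ⇒ martingale measure with p* = (R−d)/(u−d) = 0.7042.
Terminal payoffs: V(2,0)=0.0000, V(2,1)=0.0000, V(2,2)=25.0000
(1,0): S=32.9400. Δ = (V_up−V_dn)/(S_up−S_dn) = (0.0000−0.0000)/(43.4808−20.0934) = 0.0000. V = [p*·0.0000 + (1−p*)·0.0000]/1.11 = 0.0000. B = V − Δ·S = 0.0000.
(1,1): S=71.2800. Δ = (V_up−V_dn)/(S_up−S_dn) = (25.0000−0.0000)/(94.0896−43.4808) = 0.4940. V = [p*·25.0000 + (1−p*)·0.0000]/1.11 = 15.8609. B = V − Δ·S = -19.3503.
(0,0): S=54.0000. Δ = (V_up−V_dn)/(S_up−S_dn) = (15.8609−0.0000)/(71.2800−32.9400) = 0.4137. V = [p*·15.8609 + (1−p*)·0.0000]/1.11 = 10.0628. B = V − Δ·S = -12.2766.
Check: Δ(0,0)·S0 + B(0,0) = 10.0628 = V0.

(0,0): Delta=0.4137 Bond=-12.2766
(1,0): Delta=0.0000 Bond=0.0000
(1,1): Delta=0.4940 Bond=-19.3503
V0=10.0628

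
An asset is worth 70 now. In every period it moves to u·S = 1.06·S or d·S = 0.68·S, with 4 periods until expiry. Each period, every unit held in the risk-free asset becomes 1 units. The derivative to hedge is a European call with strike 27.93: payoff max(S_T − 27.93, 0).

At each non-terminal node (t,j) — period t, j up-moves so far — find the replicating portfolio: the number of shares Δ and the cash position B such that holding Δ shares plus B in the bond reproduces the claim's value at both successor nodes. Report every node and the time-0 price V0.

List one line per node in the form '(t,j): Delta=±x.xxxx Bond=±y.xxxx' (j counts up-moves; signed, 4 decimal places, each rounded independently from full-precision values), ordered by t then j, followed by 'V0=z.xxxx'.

(0,0): Delta=0.9879 Bond=-27.0120
(1,0): Delta=0.9209 Bond=-23.8220
(1,1): Delta=0.9959 Bond=-27.6102
(2,0): Delta=0.5778 Bond=-12.7165
(2,1): Delta=0.9621 Bond=-25.9043
(2,2): Delta=1.0000 Bond=-27.9300
(3,0): Delta=0.0000 Bond=0.0000
(3,1): Delta=0.6472 Bond=-15.1008
(3,2): Delta=1.0000 Bond=-27.9300
(3,3): Delta=1.0000 Bond=-27.9300
V0=42.1390

Since d<R<u, set p* = (R−d)/(u−d) = 0.8421; price each node as the discounted p*-expectation of its children.
Payoff layer (t=4): V(4,0)=0.0000, V(4,1)=0.0000, V(4,2)=8.4387, V(4,3)=28.7624, V(4,4)=60.4434
(3,0): S=22.0102. Δ = (V_up−V_dn)/(S_up−S_dn) = (0.0000−0.0000)/(23.3309−14.9670) = 0.0000. V = [p*·0.0000 + (1−p*)·0.0000]/1 = 0.0000. B = V − Δ·S = 0.0000.
(3,1): S=34.3101. Δ = (V_up−V_dn)/(S_up−S_dn) = (8.4387−0.0000)/(36.3687−23.3309) = 0.6472. V = [p*·8.4387 + (1−p*)·0.0000]/1 = 7.1063. B = V − Δ·S = -15.1008.
(3,2): S=53.4834. Δ = (V_up−V_dn)/(S_up−S_dn) = (28.7624−8.4387)/(56.6924−36.3687) = 1.0000. V = [p*·28.7624 + (1−p*)·8.4387]/1 = 25.5534. B = V − Δ·S = -27.9300.
(3,3): S=83.3711. Δ = (V_up−V_dn)/(S_up−S_dn) = (60.4434−28.7624)/(88.3734−56.6924) = 1.0000. V = [p*·60.4434 + (1−p*)·28.7624]/1 = 55.4411. B = V − Δ·S = -27.9300.
(2,0): S=32.3680. Δ = (V_up−V_dn)/(S_up−S_dn) = (7.1063−0.0000)/(34.3101−22.0102) = 0.5778. V = [p*·7.1063 + (1−p*)·0.0000]/1 = 5.9842. B = V − Δ·S = -12.7165.
(2,1): S=50.4560. Δ = (V_up−V_dn)/(S_up−S_dn) = (25.5534−7.1063)/(53.4834−34.3101) = 0.9621. V = [p*·25.5534 + (1−p*)·7.1063]/1 = 22.6407. B = V − Δ·S = -25.9043.
(2,2): S=78.6520. Δ = (V_up−V_dn)/(S_up−S_dn) = (55.4411−25.5534)/(83.3711−53.4834) = 1.0000. V = [p*·55.4411 + (1−p*)·25.5534]/1 = 50.7220. B = V − Δ·S = -27.9300.
(1,0): S=47.6000. Δ = (V_up−V_dn)/(S_up−S_dn) = (22.6407−5.9842)/(50.4560−32.3680) = 0.9209. V = [p*·22.6407 + (1−p*)·5.9842]/1 = 20.0107. B = V − Δ·S = -23.8220.
(1,1): S=74.2000. Δ = (V_up−V_dn)/(S_up−S_dn) = (50.7220−22.6407)/(78.6520−50.4560) = 0.9959. V = [p*·50.7220 + (1−p*)·22.6407]/1 = 46.2881. B = V − Δ·S = -27.6102.
(0,0): S=70.0000. Δ = (V_up−V_dn)/(S_up−S_dn) = (46.2881−20.0107)/(74.2000−47.6000) = 0.9879. V = [p*·46.2881 + (1−p*)·20.0107]/1 = 42.1390. B = V − Δ·S = -27.0120.
The time-0 hedge costs 42.1390, which is the no-arbitrage price.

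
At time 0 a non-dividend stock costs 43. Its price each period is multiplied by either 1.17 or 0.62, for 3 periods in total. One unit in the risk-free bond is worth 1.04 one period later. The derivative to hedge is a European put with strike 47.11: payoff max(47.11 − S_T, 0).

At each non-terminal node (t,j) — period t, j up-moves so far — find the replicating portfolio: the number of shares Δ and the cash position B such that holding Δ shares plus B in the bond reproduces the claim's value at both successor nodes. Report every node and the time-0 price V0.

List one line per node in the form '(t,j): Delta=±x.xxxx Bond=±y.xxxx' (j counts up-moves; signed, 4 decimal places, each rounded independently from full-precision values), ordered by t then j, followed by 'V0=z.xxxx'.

Under the risk-neutral measure, an up-move has probability p* = (R−d)/(u−d) = 0.7636 and values discount at R = 1.04.
Payoff layer (t=3): V(3,0)=36.8619, V(3,1)=27.7708, V(3,2)=10.6151, V(3,3)=0.0000
Node (2,0) S=16.5292: V=(p*·27.7708+(1−p*)·36.8619)/1.04=28.7689; Δ=(27.7708−36.8619)/(19.3392−10.2481)=-1.0000; B=V−Δ·S=45.2981
Node (2,1) S=31.1922: V=(p*·10.6151+(1−p*)·27.7708)/1.04=14.1059; Δ=(10.6151−27.7708)/(36.4949−19.3392)=-1.0000; B=V−Δ·S=45.2981
Node (2,2) S=58.8627: V=(p*·0.0000+(1−p*)·10.6151)/1.04=2.4125; Δ=(0.0000−10.6151)/(68.8694−36.4949)=-0.3279; B=V−Δ·S=21.7128
Node (1,0) S=26.6600: V=(p*·14.1059+(1−p*)·28.7689)/1.04=16.8958; Δ=(14.1059−28.7689)/(31.1922−16.5292)=-1.0000; B=V−Δ·S=43.5558
Node (1,1) S=50.3100: V=(p*·2.4125+(1−p*)·14.1059)/1.04=4.9773; Δ=(2.4125−14.1059)/(58.8627−31.1922)=-0.4226; B=V−Δ·S=26.2380
Node (0,0) S=43.0000: V=(p*·4.9773+(1−p*)·16.8958)/1.04=7.4946; Δ=(4.9773−16.8958)/(50.3100−26.6600)=-0.5040; B=V−Δ·S=29.1647
The time-0 hedge costs 7.4946, which is the no-arbitrage price.

(0,0): Delta=-0.5040 Bond=29.1647
(1,0): Delta=-1.0000 Bond=43.5558
(1,1): Delta=-0.4226 Bond=26.2380
(2,0): Delta=-1.0000 Bond=45.2981
(2,1): Delta=-1.0000 Bond=45.2981
(2,2): Delta=-0.3279 Bond=21.7128
V0=7.4946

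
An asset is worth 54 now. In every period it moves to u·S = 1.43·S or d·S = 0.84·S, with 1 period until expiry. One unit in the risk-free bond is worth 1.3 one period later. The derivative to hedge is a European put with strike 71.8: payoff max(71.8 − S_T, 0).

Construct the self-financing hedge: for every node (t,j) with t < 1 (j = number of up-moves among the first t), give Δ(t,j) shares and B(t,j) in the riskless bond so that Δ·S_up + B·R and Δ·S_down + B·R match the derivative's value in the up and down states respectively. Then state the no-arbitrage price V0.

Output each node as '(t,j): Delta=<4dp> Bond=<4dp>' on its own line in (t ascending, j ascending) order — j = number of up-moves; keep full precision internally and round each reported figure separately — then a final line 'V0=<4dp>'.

Risk-neutral probability p* = (R−d)/(u−d) = (1.3−0.84)/(1.43−0.84) = 0.7797.
Terminal payoffs: V(1,0)=26.4400, V(1,1)=0.0000
Node (0,0) S=54.0000: V=(p*·0.0000+(1−p*)·26.4400)/1.3=4.4814; Δ=(0.0000−26.4400)/(77.2200−45.3600)=-0.8299; B=V−Δ·S=49.2949
Check: Δ(0,0)·S0 + B(0,0) = 4.4814 = V0.

(0,0): Delta=-0.8299 Bond=49.2949
V0=4.4814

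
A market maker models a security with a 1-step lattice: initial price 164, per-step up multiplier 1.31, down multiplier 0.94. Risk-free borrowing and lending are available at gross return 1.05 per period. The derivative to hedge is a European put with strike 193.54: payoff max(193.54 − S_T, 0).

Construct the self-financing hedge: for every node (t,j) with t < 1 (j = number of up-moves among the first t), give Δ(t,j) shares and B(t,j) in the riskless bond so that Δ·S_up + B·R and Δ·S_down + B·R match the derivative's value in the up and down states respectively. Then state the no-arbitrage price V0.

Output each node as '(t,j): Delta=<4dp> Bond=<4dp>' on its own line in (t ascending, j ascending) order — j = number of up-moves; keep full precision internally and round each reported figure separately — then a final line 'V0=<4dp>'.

Under the risk-neutral measure, an up-move has probability p* = (R−d)/(u−d) = 0.2973 and values discount at R = 1.05.
Terminal payoffs: V(1,0)=39.3800, V(1,1)=0.0000
  t=0,j=0: stock 164.0000 → up 214.8400 (V=0.0000), down 154.1600 (V=39.3800). Price 26.3547; hedge Δ=-0.6490, bond B=132.7871.
Each (Δ,B) replicates both successor values, so the strategy is self-financing and V0 is arbitrage-free.

(0,0): Delta=-0.6490 Bond=132.7871
V0=26.3547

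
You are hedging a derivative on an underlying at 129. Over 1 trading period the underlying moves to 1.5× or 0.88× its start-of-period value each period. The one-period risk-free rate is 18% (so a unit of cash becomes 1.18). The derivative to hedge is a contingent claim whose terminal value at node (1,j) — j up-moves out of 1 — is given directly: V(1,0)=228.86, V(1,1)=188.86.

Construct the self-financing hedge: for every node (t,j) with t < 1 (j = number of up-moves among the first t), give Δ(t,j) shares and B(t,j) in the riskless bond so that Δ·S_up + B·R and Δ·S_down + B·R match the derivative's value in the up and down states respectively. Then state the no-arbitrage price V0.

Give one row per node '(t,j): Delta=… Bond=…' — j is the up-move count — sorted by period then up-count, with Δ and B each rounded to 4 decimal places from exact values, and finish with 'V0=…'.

The replicating-portfolio and risk-neutral prices coincide; use p* = (1.18−0.88)/(1.5−0.88) = 0.4839 for the latter.
Terminal payoffs: V(1,0)=228.8600, V(1,1)=188.8600
Node (0,0) S=129.0000: V=(p*·188.8600+(1−p*)·228.8600)/1.18=177.5467; Δ=(188.8600−228.8600)/(193.5000−113.5200)=-0.5001; B=V−Δ·S=242.0629
Check: Δ(0,0)·S0 + B(0,0) = 177.5467 = V0.

(0,0): Delta=-0.5001 Bond=242.0629
V0=177.5467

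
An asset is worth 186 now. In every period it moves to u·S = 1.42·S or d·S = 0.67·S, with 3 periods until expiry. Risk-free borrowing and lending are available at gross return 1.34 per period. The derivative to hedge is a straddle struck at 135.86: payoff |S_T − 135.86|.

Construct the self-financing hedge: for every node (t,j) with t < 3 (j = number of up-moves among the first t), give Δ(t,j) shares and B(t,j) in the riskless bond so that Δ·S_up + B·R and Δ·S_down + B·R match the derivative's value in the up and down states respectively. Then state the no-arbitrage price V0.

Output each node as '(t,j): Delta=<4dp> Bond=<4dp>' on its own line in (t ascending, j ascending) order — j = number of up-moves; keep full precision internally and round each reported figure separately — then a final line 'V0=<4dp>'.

(0,0): Delta=0.9680 Bond=-49.9921
(1,0): Delta=0.6466 Bond=-26.9362
(1,1): Delta=0.9861 Bond=-71.7720
(2,0): Delta=-1.0000 Bond=101.3881
(2,1): Delta=0.7394 Bond=-52.5103
(2,2): Delta=1.0000 Bond=-101.3881
V0=130.0543

No-arbitrage ⇒ martingale measure with p* = (R−d)/(u−d) = 0.8933.
Payoff layer (t=3): V(3,0)=79.9181, V(3,1)=17.2965, V(3,2)=115.4238, V(3,3)=396.7116
(2,0): S=83.4954. Δ = (V_up−V_dn)/(S_up−S_dn) = (17.2965−79.9181)/(118.5635−55.9419) = -1.0000. V = [p*·17.2965 + (1−p*)·79.9181]/1.34 = 17.8927. B = V − Δ·S = 101.3881.
(2,1): S=176.9604. Δ = (V_up−V_dn)/(S_up−S_dn) = (115.4238−17.2965)/(251.2838−118.5635) = 0.7394. V = [p*·115.4238 + (1−p*)·17.2965]/1.34 = 78.3260. B = V − Δ·S = -52.5103.
(2,2): S=375.0504. Δ = (V_up−V_dn)/(S_up−S_dn) = (396.7116−115.4238)/(532.5716−251.2838) = 1.0000. V = [p*·396.7116 + (1−p*)·115.4238]/1.34 = 273.6623. B = V − Δ·S = -101.3881.
(1,0): S=124.6200. Δ = (V_up−V_dn)/(S_up−S_dn) = (78.3260−17.8927)/(176.9604−83.4954) = 0.6466. V = [p*·78.3260 + (1−p*)·17.8927]/1.34 = 53.6416. B = V − Δ·S = -26.9362.
(1,1): S=264.1200. Δ = (V_up−V_dn)/(S_up−S_dn) = (273.6623−78.3260)/(375.0504−176.9604) = 0.9861. V = [p*·273.6623 + (1−p*)·78.3260]/1.34 = 188.6765. B = V − Δ·S = -71.7720.
(0,0): S=186.0000. Δ = (V_up−V_dn)/(S_up−S_dn) = (188.6765−53.6416)/(264.1200−124.6200) = 0.9680. V = [p*·188.6765 + (1−p*)·53.6416]/1.34 = 130.0543. B = V − Δ·S = -49.9921.
Check: Δ(0,0)·S0 + B(0,0) = 130.0543 = V0.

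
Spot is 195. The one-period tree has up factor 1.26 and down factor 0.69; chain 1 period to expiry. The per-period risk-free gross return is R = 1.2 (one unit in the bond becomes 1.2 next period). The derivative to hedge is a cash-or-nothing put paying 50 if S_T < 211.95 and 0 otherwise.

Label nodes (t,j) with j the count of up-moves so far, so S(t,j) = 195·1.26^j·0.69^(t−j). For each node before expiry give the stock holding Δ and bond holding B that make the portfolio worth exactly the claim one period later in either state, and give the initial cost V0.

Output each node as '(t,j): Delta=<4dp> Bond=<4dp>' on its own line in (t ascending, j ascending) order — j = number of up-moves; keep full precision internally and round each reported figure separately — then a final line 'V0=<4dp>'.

(0,0): Delta=-0.4498 Bond=92.1053
V0=4.3860

No-arbitrage ⇒ martingale measure with p* = (R−d)/(u−d) = 0.8947.
Payoff layer (t=1): V(1,0)=50.0000, V(1,1)=0.0000
  t=0,j=0: stock 195.0000 → up 245.7000 (V=0.0000), down 134.5500 (V=50.0000). Price 4.3860; hedge Δ=-0.4498, bond B=92.1053.
Each (Δ,B) replicates both successor values, so the strategy is self-financing and V0 is arbitrage-free.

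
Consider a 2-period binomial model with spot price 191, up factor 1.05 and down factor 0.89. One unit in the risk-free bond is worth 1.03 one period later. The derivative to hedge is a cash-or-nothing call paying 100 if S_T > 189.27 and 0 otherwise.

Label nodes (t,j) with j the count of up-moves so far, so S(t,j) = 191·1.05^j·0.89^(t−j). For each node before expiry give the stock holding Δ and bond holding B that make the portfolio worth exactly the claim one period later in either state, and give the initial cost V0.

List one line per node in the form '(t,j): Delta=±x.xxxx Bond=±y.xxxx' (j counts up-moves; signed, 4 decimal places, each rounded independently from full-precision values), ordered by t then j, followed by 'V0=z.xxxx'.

Under the risk-neutral measure, an up-move has probability p* = (R−d)/(u−d) = 0.8750 and values discount at R = 1.03.
Payoff layer (t=2): V(2,0)=0.0000, V(2,1)=0.0000, V(2,2)=100.0000
  t=1,j=0: stock 169.9900 → up 178.4895 (V=0.0000), down 151.2911 (V=0.0000). Price 0.0000; hedge Δ=0.0000, bond B=0.0000.
  t=1,j=1: stock 200.5500 → up 210.5775 (V=100.0000), down 178.4895 (V=0.0000). Price 84.9515; hedge Δ=3.1164, bond B=-540.0485.
  t=0,j=0: stock 191.0000 → up 200.5500 (V=84.9515), down 169.9900 (V=0.0000). Price 72.1675; hedge Δ=2.7798, bond B=-458.7791.
The time-0 hedge costs 72.1675, which is the no-arbitrage price.

(0,0): Delta=2.7798 Bond=-458.7791
(1,0): Delta=0.0000 Bond=0.0000
(1,1): Delta=3.1164 Bond=-540.0485
V0=72.1675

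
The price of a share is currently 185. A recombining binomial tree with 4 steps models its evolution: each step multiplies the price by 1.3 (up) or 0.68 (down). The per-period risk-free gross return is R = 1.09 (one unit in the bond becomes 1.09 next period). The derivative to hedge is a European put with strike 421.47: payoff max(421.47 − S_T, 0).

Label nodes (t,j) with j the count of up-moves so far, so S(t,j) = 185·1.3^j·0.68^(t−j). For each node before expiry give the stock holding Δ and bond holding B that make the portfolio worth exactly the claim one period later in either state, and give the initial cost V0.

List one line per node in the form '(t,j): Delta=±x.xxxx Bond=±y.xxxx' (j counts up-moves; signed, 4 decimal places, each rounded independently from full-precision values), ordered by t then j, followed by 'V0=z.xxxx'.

No-arbitrage ⇒ martingale measure with p* = (R−d)/(u−d) = 0.6613.
Terminal values V(4,·): V(4,0)=381.9145, V(4,1)=345.8491, V(4,2)=276.9006, V(4,3)=145.0874, V(4,4)=0.0000
Node (3,0) S=58.1699: V=(p*·345.8491+(1−p*)·381.9145)/1.09=328.4998; Δ=(345.8491−381.9145)/(75.6209−39.5555)=-1.0000; B=V−Δ·S=386.6697
Node (3,1) S=111.2072: V=(p*·276.9006+(1−p*)·345.8491)/1.09=275.4625; Δ=(276.9006−345.8491)/(144.5694−75.6209)=-1.0000; B=V−Δ·S=386.6697
Node (3,2) S=212.6020: V=(p*·145.0874+(1−p*)·276.9006)/1.09=174.0677; Δ=(145.0874−276.9006)/(276.3826−144.5694)=-1.0000; B=V−Δ·S=386.6697
Node (3,3) S=406.4450: V=(p*·0.0000+(1−p*)·145.0874)/1.09=45.0849; Δ=(0.0000−145.0874)/(528.3785−276.3826)=-0.5758; B=V−Δ·S=279.0968
Node (2,0) S=85.5440: V=(p*·275.4625+(1−p*)·328.4998)/1.09=269.1989; Δ=(275.4625−328.4998)/(111.2072−58.1699)=-1.0000; B=V−Δ·S=354.7429
Node (2,1) S=163.5400: V=(p*·174.0677+(1−p*)·275.4625)/1.09=191.2029; Δ=(174.0677−275.4625)/(212.6020−111.2072)=-1.0000; B=V−Δ·S=354.7429
Node (2,2) S=312.6500: V=(p*·45.0849+(1−p*)·174.0677)/1.09=81.4428; Δ=(45.0849−174.0677)/(406.4450−212.6020)=-0.6654; B=V−Δ·S=289.4796
Node (1,0) S=125.8000: V=(p*·191.2029+(1−p*)·269.1989)/1.09=199.6522; Δ=(191.2029−269.1989)/(163.5400−85.5440)=-1.0000; B=V−Δ·S=325.4522
Node (1,1) S=240.5000: V=(p*·81.4428+(1−p*)·191.2029)/1.09=108.8253; Δ=(81.4428−191.2029)/(312.6500−163.5400)=-0.7361; B=V−Δ·S=285.8577
Node (0,0) S=185.0000: V=(p*·108.8253+(1−p*)·199.6522)/1.09=128.0635; Δ=(108.8253−199.6522)/(240.5000−125.8000)=-0.7919; B=V−Δ·S=274.5585
Root portfolio cost Δ·185+B reproduces V0=128.0635.

(0,0): Delta=-0.7919 Bond=274.5585
(1,0): Delta=-1.0000 Bond=325.4522
(1,1): Delta=-0.7361 Bond=285.8577
(2,0): Delta=-1.0000 Bond=354.7429
(2,1): Delta=-1.0000 Bond=354.7429
(2,2): Delta=-0.6654 Bond=289.4796
(3,0): Delta=-1.0000 Bond=386.6697
(3,1): Delta=-1.0000 Bond=386.6697
(3,2): Delta=-1.0000 Bond=386.6697
(3,3): Delta=-0.5758 Bond=279.0968
V0=128.0635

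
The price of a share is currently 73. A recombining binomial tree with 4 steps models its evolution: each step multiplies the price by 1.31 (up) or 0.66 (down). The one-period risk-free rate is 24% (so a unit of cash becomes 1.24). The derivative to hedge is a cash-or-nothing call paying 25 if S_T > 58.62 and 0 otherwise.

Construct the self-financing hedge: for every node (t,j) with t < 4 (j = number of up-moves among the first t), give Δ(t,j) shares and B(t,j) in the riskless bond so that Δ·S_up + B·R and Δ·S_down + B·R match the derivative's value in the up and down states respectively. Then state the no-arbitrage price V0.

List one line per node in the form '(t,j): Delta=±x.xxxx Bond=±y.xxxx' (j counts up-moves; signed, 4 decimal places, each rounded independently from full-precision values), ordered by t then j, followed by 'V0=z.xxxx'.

(0,0): Delta=0.0711 Bond=4.7507
(1,0): Delta=0.4134 Bond=-10.6007
(1,1): Delta=0.0503 Bond=7.8813
(2,0): Delta=0.0000 Bond=0.0000
(2,1): Delta=0.4385 Bond=-14.7313
(2,2): Delta=0.0267 Bond=12.7302
(3,0): Delta=0.0000 Bond=0.0000
(3,1): Delta=0.0000 Bond=0.0000
(3,2): Delta=0.4652 Bond=-20.4715
(3,3): Delta=0.0000 Bond=20.1613
V0=9.9399

The replicating-portfolio and risk-neutral prices coincide; use p* = (1.24−0.66)/(1.31−0.66) = 0.8923 for the latter.
Payoff layer (t=4): V(4,0)=0.0000, V(4,1)=0.0000, V(4,2)=0.0000, V(4,3)=25.0000, V(4,4)=25.0000
(3,0): S=20.9872. Δ = (V_up−V_dn)/(S_up−S_dn) = (0.0000−0.0000)/(27.4932−13.8516) = 0.0000. V = [p*·0.0000 + (1−p*)·0.0000]/1.24 = 0.0000. B = V − Δ·S = 0.0000.
(3,1): S=41.6564. Δ = (V_up−V_dn)/(S_up−S_dn) = (0.0000−0.0000)/(54.5699−27.4932) = 0.0000. V = [p*·0.0000 + (1−p*)·0.0000]/1.24 = 0.0000. B = V − Δ·S = 0.0000.
(3,2): S=82.6817. Δ = (V_up−V_dn)/(S_up−S_dn) = (25.0000−0.0000)/(108.3130−54.5699) = 0.4652. V = [p*·25.0000 + (1−p*)·0.0000]/1.24 = 17.9901. B = V − Δ·S = -20.4715.
(3,3): S=164.1106. Δ = (V_up−V_dn)/(S_up−S_dn) = (25.0000−25.0000)/(214.9849−108.3130) = 0.0000. V = [p*·25.0000 + (1−p*)·25.0000]/1.24 = 20.1613. B = V − Δ·S = 20.1613.
(2,0): S=31.7988. Δ = (V_up−V_dn)/(S_up−S_dn) = (0.0000−0.0000)/(41.6564−20.9872) = 0.0000. V = [p*·0.0000 + (1−p*)·0.0000]/1.24 = 0.0000. B = V − Δ·S = 0.0000.
(2,1): S=63.1158. Δ = (V_up−V_dn)/(S_up−S_dn) = (17.9901−0.0000)/(82.6817−41.6564) = 0.4385. V = [p*·17.9901 + (1−p*)·0.0000]/1.24 = 12.9457. B = V − Δ·S = -14.7313.
(2,2): S=125.2753. Δ = (V_up−V_dn)/(S_up−S_dn) = (20.1613−17.9901)/(164.1106−82.6817) = 0.0267. V = [p*·20.1613 + (1−p*)·17.9901]/1.24 = 16.0705. B = V − Δ·S = 12.7302.
(1,0): S=48.1800. Δ = (V_up−V_dn)/(S_up−S_dn) = (12.9457−0.0000)/(63.1158−31.7988) = 0.4134. V = [p*·12.9457 + (1−p*)·0.0000]/1.24 = 9.3158. B = V − Δ·S = -10.6007.
(1,1): S=95.6300. Δ = (V_up−V_dn)/(S_up−S_dn) = (16.0705−12.9457)/(125.2753−63.1158) = 0.0503. V = [p*·16.0705 + (1−p*)·12.9457]/1.24 = 12.6887. B = V − Δ·S = 7.8813.
(0,0): S=73.0000. Δ = (V_up−V_dn)/(S_up−S_dn) = (12.6887−9.3158)/(95.6300−48.1800) = 0.0711. V = [p*·12.6887 + (1−p*)·9.3158]/1.24 = 9.9399. B = V − Δ·S = 4.7507.
Check: Δ(0,0)·S0 + B(0,0) = 9.9399 = V0.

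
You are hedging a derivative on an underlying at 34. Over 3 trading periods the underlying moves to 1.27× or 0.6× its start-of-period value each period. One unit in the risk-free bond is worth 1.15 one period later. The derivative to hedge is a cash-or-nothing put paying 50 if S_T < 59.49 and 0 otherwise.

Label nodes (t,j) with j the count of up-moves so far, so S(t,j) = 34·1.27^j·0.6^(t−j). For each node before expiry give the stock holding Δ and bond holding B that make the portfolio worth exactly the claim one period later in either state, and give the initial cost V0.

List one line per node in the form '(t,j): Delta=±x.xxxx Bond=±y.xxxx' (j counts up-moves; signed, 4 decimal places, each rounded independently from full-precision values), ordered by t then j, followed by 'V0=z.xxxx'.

The replicating-portfolio and risk-neutral prices coincide; use p* = (1.15−0.6)/(1.27−0.6) = 0.8209 for the latter.
Payoff layer (t=3): V(3,0)=50.0000, V(3,1)=50.0000, V(3,2)=50.0000, V(3,3)=0.0000
(2,0): S=12.2400. Δ = (V_up−V_dn)/(S_up−S_dn) = (50.0000−50.0000)/(15.5448−7.3440) = 0.0000. V = [p*·50.0000 + (1−p*)·50.0000]/1.15 = 43.4783. B = V − Δ·S = 43.4783.
(2,1): S=25.9080. Δ = (V_up−V_dn)/(S_up−S_dn) = (50.0000−50.0000)/(32.9032−15.5448) = 0.0000. V = [p*·50.0000 + (1−p*)·50.0000]/1.15 = 43.4783. B = V − Δ·S = 43.4783.
(2,2): S=54.8386. Δ = (V_up−V_dn)/(S_up−S_dn) = (0.0000−50.0000)/(69.6450−32.9032) = -1.3608. V = [p*·0.0000 + (1−p*)·50.0000]/1.15 = 7.7872. B = V − Δ·S = 82.4140.
(1,0): S=20.4000. Δ = (V_up−V_dn)/(S_up−S_dn) = (43.4783−43.4783)/(25.9080−12.2400) = 0.0000. V = [p*·43.4783 + (1−p*)·43.4783]/1.15 = 37.8072. B = V − Δ·S = 37.8072.
(1,1): S=43.1800. Δ = (V_up−V_dn)/(S_up−S_dn) = (7.7872−43.4783)/(54.8386−25.9080) = -1.2337. V = [p*·7.7872 + (1−p*)·43.4783]/1.15 = 12.3301. B = V − Δ·S = 65.6004.
(0,0): S=34.0000. Δ = (V_up−V_dn)/(S_up−S_dn) = (12.3301−37.8072)/(43.1800−20.4000) = -1.1184. V = [p*·12.3301 + (1−p*)·37.8072]/1.15 = 14.6897. B = V − Δ·S = 52.7152.
Root portfolio cost Δ·34+B reproduces V0=14.6897.

(0,0): Delta=-1.1184 Bond=52.7152
(1,0): Delta=0.0000 Bond=37.8072
(1,1): Delta=-1.2337 Bond=65.6004
(2,0): Delta=0.0000 Bond=43.4783
(2,1): Delta=0.0000 Bond=43.4783
(2,2): Delta=-1.3608 Bond=82.4140
V0=14.6897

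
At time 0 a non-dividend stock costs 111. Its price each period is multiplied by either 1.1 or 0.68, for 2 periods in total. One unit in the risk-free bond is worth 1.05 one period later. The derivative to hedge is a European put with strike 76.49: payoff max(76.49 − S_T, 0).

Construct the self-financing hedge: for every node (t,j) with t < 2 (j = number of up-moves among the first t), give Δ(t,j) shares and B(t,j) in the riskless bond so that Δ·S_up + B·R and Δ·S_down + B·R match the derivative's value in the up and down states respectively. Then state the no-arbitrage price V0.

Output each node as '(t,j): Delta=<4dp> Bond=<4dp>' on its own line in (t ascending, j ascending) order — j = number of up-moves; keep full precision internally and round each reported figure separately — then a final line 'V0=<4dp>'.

Since d<R<u, set p* = (R−d)/(u−d) = 0.8810; price each node as the discounted p*-expectation of its children.
Payoff layer (t=2): V(2,0)=25.1636, V(2,1)=0.0000, V(2,2)=0.0000
  t=1,j=0: stock 75.4800 → up 83.0280 (V=0.0000), down 51.3264 (V=25.1636). Price 2.8530; hedge Δ=-0.7938, bond B=62.7663.
  t=1,j=1: stock 122.1000 → up 134.3100 (V=0.0000), down 83.0280 (V=0.0000). Price 0.0000; hedge Δ=0.0000, bond B=0.0000.
  t=0,j=0: stock 111.0000 → up 122.1000 (V=0.0000), down 75.4800 (V=2.8530). Price 0.3235; hedge Δ=-0.0612, bond B=7.1164.
Check: Δ(0,0)·S0 + B(0,0) = 0.3235 = V0.

(0,0): Delta=-0.0612 Bond=7.1164
(1,0): Delta=-0.7938 Bond=62.7663
(1,1): Delta=0.0000 Bond=0.0000
V0=0.3235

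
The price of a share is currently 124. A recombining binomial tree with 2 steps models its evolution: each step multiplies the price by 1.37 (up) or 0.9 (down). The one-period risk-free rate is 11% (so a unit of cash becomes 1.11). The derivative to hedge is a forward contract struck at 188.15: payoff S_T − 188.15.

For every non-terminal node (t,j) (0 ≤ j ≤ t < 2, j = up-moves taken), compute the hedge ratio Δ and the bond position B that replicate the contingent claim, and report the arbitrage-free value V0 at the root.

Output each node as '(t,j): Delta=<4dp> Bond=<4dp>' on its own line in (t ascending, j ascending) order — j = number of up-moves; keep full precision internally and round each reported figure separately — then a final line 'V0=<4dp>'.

(0,0): Delta=1.0000 Bond=-152.7068
(1,0): Delta=1.0000 Bond=-169.5045
(1,1): Delta=1.0000 Bond=-169.5045
V0=-28.7068

Since d<R<u, set p* = (R−d)/(u−d) = 0.4468; price each node as the discounted p*-expectation of its children.
Payoff layer (t=2): V(2,0)=-87.7100, V(2,1)=-35.2580, V(2,2)=44.5856
  t=1,j=0: stock 111.6000 → up 152.8920 (V=-35.2580), down 100.4400 (V=-87.7100). Price -57.9045; hedge Δ=1.0000, bond B=-169.5045.
  t=1,j=1: stock 169.8800 → up 232.7356 (V=44.5856), down 152.8920 (V=-35.2580). Price 0.3755; hedge Δ=1.0000, bond B=-169.5045.
  t=0,j=0: stock 124.0000 → up 169.8800 (V=0.3755), down 111.6000 (V=-57.9045). Price -28.7068; hedge Δ=1.0000, bond B=-152.7068.
The time-0 hedge costs -28.7068, which is the no-arbitrage price.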